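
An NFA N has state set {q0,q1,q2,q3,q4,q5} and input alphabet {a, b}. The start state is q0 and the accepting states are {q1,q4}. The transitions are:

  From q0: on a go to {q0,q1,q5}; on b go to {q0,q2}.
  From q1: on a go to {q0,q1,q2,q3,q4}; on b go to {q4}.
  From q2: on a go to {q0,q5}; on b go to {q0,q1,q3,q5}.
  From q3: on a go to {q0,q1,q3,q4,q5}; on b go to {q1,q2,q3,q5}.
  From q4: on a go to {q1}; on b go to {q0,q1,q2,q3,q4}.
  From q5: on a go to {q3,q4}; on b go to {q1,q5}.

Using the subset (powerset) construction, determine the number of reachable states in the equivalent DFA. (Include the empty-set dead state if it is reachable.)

6

Start state of the DFA: {q0}.
{q0} --a--> {q0,q1,q5}  [new]
{q0} --b--> {q0,q2}  [new]
{q0,q1,q5} --a--> {q0,q1,q2,q3,q4,q5}  [new]
{q0,q1,q5} --b--> {q0,q1,q2,q4,q5}  [new]
{q0,q2} --a--> {q0,q1,q5}  [seen]
{q0,q2} --b--> {q0,q1,q2,q3,q5}  [new]
{q0,q1,q2,q3,q4,q5} --a--> {q0,q1,q2,q3,q4,q5}  [seen]
{q0,q1,q2,q3,q4,q5} --b--> {q0,q1,q2,q3,q4,q5}  [seen]
{q0,q1,q2,q4,q5} --a--> {q0,q1,q2,q3,q4,q5}  [seen]
{q0,q1,q2,q4,q5} --b--> {q0,q1,q2,q3,q4,q5}  [seen]
{q0,q1,q2,q3,q5} --a--> {q0,q1,q2,q3,q4,q5}  [seen]
{q0,q1,q2,q3,q5} --b--> {q0,q1,q2,q3,q4,q5}  [seen]
Reachable DFA states: {q0}, {q0,q1,q5}, {q0,q2}, {q0,q1,q2,q3,q4,q5}, {q0,q1,q2,q4,q5}, {q0,q1,q2,q3,q5}.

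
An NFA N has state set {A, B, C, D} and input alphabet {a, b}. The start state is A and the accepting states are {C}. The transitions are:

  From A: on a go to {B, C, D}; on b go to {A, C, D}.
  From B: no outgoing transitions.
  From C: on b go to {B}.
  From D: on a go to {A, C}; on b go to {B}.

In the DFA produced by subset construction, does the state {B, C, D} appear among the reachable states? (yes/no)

Start state of the DFA: {A}.
{A} --a--> {B, C, D}  [new]
{A} --b--> {A, C, D}  [new]
{B, C, D} --a--> {A, C}  [new]
{B, C, D} --b--> {B}  [new]
{A, C, D} --a--> {A, B, C, D}  [new]
{A, C, D} --b--> {A, B, C, D}  [seen]
{A, C} --a--> {B, C, D}  [seen]
{A, C} --b--> {A, B, C, D}  [seen]
{B} --a--> ∅  [new]
{B} --b--> ∅  [seen]
{A, B, C, D} --a--> {A, B, C, D}  [seen]
{A, B, C, D} --b--> {A, B, C, D}  [seen]
∅ --a--> ∅  [seen]
∅ --b--> ∅  [seen]
Reachable DFA states: {A}, {B, C, D}, {A, C, D}, {A, C}, {B}, {A, B, C, D}, ∅.
{B, C, D} is among them.

yes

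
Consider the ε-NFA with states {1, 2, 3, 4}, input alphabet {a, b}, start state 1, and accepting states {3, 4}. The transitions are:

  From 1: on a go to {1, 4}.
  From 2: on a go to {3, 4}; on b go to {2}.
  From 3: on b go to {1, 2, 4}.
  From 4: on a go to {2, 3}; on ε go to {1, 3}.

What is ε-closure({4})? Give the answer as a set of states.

{1, 3, 4}

Begin with {4}.
4 →ε {1, 3}; add 1, 3.
ε-closure = {1, 3, 4}.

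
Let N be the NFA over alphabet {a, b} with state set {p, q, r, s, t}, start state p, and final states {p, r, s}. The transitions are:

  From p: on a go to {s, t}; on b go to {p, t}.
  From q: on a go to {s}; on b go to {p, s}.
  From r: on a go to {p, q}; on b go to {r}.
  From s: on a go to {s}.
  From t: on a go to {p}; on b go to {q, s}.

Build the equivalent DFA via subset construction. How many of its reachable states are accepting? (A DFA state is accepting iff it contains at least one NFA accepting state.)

8

Start state of the DFA: {p}.
{p} --a--> {s, t}  [new]
{p} --b--> {p, t}  [new]
{s, t} --a--> {p, s}  [new]
{s, t} --b--> {q, s}  [new]
{p, t} --a--> {p, s, t}  [new]
{p, t} --b--> {p, q, s, t}  [new]
{p, s} --a--> {s, t}  [seen]
{p, s} --b--> {p, t}  [seen]
{q, s} --a--> {s}  [new]
{q, s} --b--> {p, s}  [seen]
{p, s, t} --a--> {p, s, t}  [seen]
{p, s, t} --b--> {p, q, s, t}  [seen]
{p, q, s, t} --a--> {p, s, t}  [seen]
{p, q, s, t} --b--> {p, q, s, t}  [seen]
{s} --a--> {s}  [seen]
{s} --b--> ∅  [new]
∅ --a--> ∅  [seen]
∅ --b--> ∅  [seen]
Reachable DFA states: {p}, {s, t}, {p, t}, {p, s}, {q, s}, {p, s, t}, {p, q, s, t}, {s}, ∅.
Accepting DFA states (contain an NFA accepting state): {p}, {s, t}, {p, t}, {p, s}, {q, s}, {p, s, t}, {p, q, s, t}, {s}.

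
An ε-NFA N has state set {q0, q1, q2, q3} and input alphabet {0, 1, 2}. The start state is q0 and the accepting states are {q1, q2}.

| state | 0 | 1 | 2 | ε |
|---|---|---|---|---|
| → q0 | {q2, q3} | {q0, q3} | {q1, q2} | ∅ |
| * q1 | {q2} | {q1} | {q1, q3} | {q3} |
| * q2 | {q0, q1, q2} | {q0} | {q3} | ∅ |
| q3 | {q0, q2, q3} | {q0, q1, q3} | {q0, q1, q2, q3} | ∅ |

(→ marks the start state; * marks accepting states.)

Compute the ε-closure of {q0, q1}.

{q0, q1, q3}

Begin with {q0, q1}.
q1 →ε {q3}; add q3.
ε-closure = {q0, q1, q3}.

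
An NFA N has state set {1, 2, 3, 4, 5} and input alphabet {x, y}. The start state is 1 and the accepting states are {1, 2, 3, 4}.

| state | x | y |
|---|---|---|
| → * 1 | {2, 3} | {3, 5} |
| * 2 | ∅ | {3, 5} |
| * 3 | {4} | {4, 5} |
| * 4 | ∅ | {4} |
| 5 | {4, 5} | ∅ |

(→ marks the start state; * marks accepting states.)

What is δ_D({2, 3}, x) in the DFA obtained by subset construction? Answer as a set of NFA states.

{4}

δ(2,x) = ∅; δ(3,x) = {4}.
Union: {4}.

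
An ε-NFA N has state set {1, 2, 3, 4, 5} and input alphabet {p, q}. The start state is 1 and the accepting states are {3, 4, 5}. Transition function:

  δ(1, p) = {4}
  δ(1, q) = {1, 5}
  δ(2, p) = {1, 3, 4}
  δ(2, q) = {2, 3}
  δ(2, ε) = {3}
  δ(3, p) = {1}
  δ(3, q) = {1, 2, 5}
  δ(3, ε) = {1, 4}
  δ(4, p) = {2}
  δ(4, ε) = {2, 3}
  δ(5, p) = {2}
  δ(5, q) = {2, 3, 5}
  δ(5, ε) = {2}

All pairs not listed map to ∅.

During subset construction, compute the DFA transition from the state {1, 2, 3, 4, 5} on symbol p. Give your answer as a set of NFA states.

δ(1,p) = {4}; δ(2,p) = {1, 3, 4}; δ(3,p) = {1}; δ(4,p) = {2}; δ(5,p) = {2}.
Union: {1, 2, 3, 4}.

{1, 2, 3, 4}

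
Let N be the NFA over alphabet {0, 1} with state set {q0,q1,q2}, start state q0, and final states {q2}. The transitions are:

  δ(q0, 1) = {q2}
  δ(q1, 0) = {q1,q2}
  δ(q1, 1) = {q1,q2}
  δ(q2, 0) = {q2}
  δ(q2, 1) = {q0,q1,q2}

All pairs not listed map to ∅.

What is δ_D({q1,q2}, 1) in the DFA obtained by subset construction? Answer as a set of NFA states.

{q0,q1,q2}

δ(q1,1) = {q1,q2}; δ(q2,1) = {q0,q1,q2}.
Union: {q0,q1,q2}.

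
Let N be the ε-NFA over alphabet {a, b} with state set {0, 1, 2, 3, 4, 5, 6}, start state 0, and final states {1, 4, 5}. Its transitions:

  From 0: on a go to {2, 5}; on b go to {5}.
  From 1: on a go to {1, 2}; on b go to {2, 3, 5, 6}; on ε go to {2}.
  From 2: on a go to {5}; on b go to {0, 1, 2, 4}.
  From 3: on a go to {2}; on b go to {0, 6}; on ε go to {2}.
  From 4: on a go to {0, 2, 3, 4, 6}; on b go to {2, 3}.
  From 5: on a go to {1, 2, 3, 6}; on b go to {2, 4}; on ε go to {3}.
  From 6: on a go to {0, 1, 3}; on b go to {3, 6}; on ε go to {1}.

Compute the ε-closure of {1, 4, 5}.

{1, 2, 3, 4, 5}

Begin with {1, 4, 5}.
1 →ε {2}; add 2.
5 →ε {3}; add 3.
ε-closure = {1, 2, 3, 4, 5}.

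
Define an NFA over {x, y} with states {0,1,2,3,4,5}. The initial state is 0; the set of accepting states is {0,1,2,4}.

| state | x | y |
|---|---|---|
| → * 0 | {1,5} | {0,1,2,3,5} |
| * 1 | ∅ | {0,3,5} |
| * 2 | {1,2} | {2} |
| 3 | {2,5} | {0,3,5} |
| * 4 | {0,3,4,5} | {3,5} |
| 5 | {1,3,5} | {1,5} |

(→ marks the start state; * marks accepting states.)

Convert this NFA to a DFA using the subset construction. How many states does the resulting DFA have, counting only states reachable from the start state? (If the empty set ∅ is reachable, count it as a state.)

Start state of the DFA: {0}.
{0} --x--> {1,5}  [new]
{0} --y--> {0,1,2,3,5}  [new]
{1,5} --x--> {1,3,5}  [new]
{1,5} --y--> {0,1,3,5}  [new]
{0,1,2,3,5} --x--> {1,2,3,5}  [new]
{0,1,2,3,5} --y--> {0,1,2,3,5}  [seen]
{1,3,5} --x--> {1,2,3,5}  [seen]
{1,3,5} --y--> {0,1,3,5}  [seen]
{0,1,3,5} --x--> {1,2,3,5}  [seen]
{0,1,3,5} --y--> {0,1,2,3,5}  [seen]
{1,2,3,5} --x--> {1,2,3,5}  [seen]
{1,2,3,5} --y--> {0,1,2,3,5}  [seen]
Reachable DFA states: {0}, {1,5}, {0,1,2,3,5}, {1,3,5}, {0,1,3,5}, {1,2,3,5}.

6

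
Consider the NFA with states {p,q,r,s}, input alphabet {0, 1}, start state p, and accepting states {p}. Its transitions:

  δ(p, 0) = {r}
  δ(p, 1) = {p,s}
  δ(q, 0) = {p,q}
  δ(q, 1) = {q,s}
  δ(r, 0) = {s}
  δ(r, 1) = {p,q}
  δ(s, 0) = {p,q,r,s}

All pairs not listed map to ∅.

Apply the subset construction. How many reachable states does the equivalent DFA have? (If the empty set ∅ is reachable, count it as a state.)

Start state of the DFA: {p}.
{p} --0--> {r}  [new]
{p} --1--> {p,s}  [new]
{r} --0--> {s}  [new]
{r} --1--> {p,q}  [new]
{p,s} --0--> {p,q,r,s}  [new]
{p,s} --1--> {p,s}  [seen]
{s} --0--> {p,q,r,s}  [seen]
{s} --1--> ∅  [new]
{p,q} --0--> {p,q,r}  [new]
{p,q} --1--> {p,q,s}  [new]
{p,q,r,s} --0--> {p,q,r,s}  [seen]
{p,q,r,s} --1--> {p,q,s}  [seen]
∅ --0--> ∅  [seen]
∅ --1--> ∅  [seen]
{p,q,r} --0--> {p,q,r,s}  [seen]
{p,q,r} --1--> {p,q,s}  [seen]
{p,q,s} --0--> {p,q,r,s}  [seen]
{p,q,s} --1--> {p,q,s}  [seen]
Reachable DFA states: {p}, {r}, {p,s}, {s}, {p,q}, {p,q,r,s}, ∅, {p,q,r}, {p,q,s}.

9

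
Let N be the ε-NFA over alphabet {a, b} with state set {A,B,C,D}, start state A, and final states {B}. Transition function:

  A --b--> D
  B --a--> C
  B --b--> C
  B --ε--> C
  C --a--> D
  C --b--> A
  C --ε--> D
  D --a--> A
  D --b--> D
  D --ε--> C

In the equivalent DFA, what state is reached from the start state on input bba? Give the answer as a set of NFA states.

{A,C,D}

Start: {A}.
δ(A,b) = {D}.
Union: {D}.
ε-closure gives {C,D}.
After b: {C,D}.
δ(C,b) = {A}; δ(D,b) = {D}.
Union: {A,D}.
ε-closure gives {A,C,D}.
After b: {A,C,D}.
δ(A,a) = ∅; δ(C,a) = {D}; δ(D,a) = {A}.
Union: {A,D}.
ε-closure gives {A,C,D}.
After a: {A,C,D}.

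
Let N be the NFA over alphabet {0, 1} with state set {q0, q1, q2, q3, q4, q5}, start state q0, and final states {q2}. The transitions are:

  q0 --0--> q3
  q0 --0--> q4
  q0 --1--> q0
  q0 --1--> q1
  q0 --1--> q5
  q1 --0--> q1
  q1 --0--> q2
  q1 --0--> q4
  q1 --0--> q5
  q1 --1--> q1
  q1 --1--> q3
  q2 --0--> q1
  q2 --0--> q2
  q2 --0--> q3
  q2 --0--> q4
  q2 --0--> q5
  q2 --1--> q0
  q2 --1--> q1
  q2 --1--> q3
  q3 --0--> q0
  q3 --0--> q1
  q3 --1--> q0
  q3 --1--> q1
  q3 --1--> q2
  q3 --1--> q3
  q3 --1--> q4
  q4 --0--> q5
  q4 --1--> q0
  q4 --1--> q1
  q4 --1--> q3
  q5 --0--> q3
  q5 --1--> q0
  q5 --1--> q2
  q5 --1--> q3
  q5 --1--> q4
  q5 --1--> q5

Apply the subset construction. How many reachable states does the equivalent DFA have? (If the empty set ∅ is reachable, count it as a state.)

6

Start state of the DFA: {q0}.
{q0} --0--> {q3, q4}  [new]
{q0} --1--> {q0, q1, q5}  [new]
{q3, q4} --0--> {q0, q1, q5}  [seen]
{q3, q4} --1--> {q0, q1, q2, q3, q4}  [new]
{q0, q1, q5} --0--> {q1, q2, q3, q4, q5}  [new]
{q0, q1, q5} --1--> {q0, q1, q2, q3, q4, q5}  [new]
{q0, q1, q2, q3, q4} --0--> {q0, q1, q2, q3, q4, q5}  [seen]
{q0, q1, q2, q3, q4} --1--> {q0, q1, q2, q3, q4, q5}  [seen]
{q1, q2, q3, q4, q5} --0--> {q0, q1, q2, q3, q4, q5}  [seen]
{q1, q2, q3, q4, q5} --1--> {q0, q1, q2, q3, q4, q5}  [seen]
{q0, q1, q2, q3, q4, q5} --0--> {q0, q1, q2, q3, q4, q5}  [seen]
{q0, q1, q2, q3, q4, q5} --1--> {q0, q1, q2, q3, q4, q5}  [seen]
Reachable DFA states: {q0}, {q3, q4}, {q0, q1, q5}, {q0, q1, q2, q3, q4}, {q1, q2, q3, q4, q5}, {q0, q1, q2, q3, q4, q5}.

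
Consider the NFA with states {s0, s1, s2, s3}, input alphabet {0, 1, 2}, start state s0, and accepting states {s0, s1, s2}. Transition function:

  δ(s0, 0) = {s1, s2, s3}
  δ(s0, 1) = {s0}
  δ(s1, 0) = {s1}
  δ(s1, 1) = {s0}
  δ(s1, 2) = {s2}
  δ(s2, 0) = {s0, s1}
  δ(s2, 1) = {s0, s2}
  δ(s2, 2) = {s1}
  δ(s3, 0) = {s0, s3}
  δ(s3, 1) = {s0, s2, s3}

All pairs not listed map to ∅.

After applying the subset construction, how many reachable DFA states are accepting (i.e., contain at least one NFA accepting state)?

10

Start state of the DFA: {s0}.
{s0} --0--> {s1, s2, s3}  [new]
{s0} --1--> {s0}  [seen]
{s0} --2--> ∅  [new]
{s1, s2, s3} --0--> {s0, s1, s3}  [new]
{s1, s2, s3} --1--> {s0, s2, s3}  [new]
{s1, s2, s3} --2--> {s1, s2}  [new]
∅ --0--> ∅  [seen]
∅ --1--> ∅  [seen]
∅ --2--> ∅  [seen]
{s0, s1, s3} --0--> {s0, s1, s2, s3}  [new]
{s0, s1, s3} --1--> {s0, s2, s3}  [seen]
{s0, s1, s3} --2--> {s2}  [new]
{s0, s2, s3} --0--> {s0, s1, s2, s3}  [seen]
{s0, s2, s3} --1--> {s0, s2, s3}  [seen]
{s0, s2, s3} --2--> {s1}  [new]
{s1, s2} --0--> {s0, s1}  [new]
{s1, s2} --1--> {s0, s2}  [new]
{s1, s2} --2--> {s1, s2}  [seen]
{s0, s1, s2, s3} --0--> {s0, s1, s2, s3}  [seen]
{s0, s1, s2, s3} --1--> {s0, s2, s3}  [seen]
{s0, s1, s2, s3} --2--> {s1, s2}  [seen]
{s2} --0--> {s0, s1}  [seen]
{s2} --1--> {s0, s2}  [seen]
{s2} --2--> {s1}  [seen]
{s1} --0--> {s1}  [seen]
{s1} --1--> {s0}  [seen]
{s1} --2--> {s2}  [seen]
{s0, s1} --0--> {s1, s2, s3}  [seen]
{s0, s1} --1--> {s0}  [seen]
{s0, s1} --2--> {s2}  [seen]
{s0, s2} --0--> {s0, s1, s2, s3}  [seen]
{s0, s2} --1--> {s0, s2}  [seen]
{s0, s2} --2--> {s1}  [seen]
Reachable DFA states: {s0}, {s1, s2, s3}, ∅, {s0, s1, s3}, {s0, s2, s3}, {s1, s2}, {s0, s1, s2, s3}, {s2}, {s1}, {s0, s1}, {s0, s2}.
Accepting DFA states (contain an NFA accepting state): {s0}, {s1, s2, s3}, {s0, s1, s3}, {s0, s2, s3}, {s1, s2}, {s0, s1, s2, s3}, {s2}, {s1}, {s0, s1}, {s0, s2}.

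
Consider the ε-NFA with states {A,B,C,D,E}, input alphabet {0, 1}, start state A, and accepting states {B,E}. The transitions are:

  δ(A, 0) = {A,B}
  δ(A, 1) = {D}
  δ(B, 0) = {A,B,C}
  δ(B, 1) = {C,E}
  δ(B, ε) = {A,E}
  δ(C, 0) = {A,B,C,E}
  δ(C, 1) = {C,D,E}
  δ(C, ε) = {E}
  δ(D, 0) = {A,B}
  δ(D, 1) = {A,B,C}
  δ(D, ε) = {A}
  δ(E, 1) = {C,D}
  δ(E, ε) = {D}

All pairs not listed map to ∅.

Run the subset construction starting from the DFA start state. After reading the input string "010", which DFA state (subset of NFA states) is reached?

{A,B,C,D,E}

Start: {A}.
δ(A,0) = {A,B}.
Union: {A,B}.
ε-closure gives {A,B,D,E}.
After 0: {A,B,D,E}.
δ(A,1) = {D}; δ(B,1) = {C,E}; δ(D,1) = {A,B,C}; δ(E,1) = {C,D}.
Union: {A,B,C,D,E}.
After 1: {A,B,C,D,E}.
δ(A,0) = {A,B}; δ(B,0) = {A,B,C}; δ(C,0) = {A,B,C,E}; δ(D,0) = {A,B}; δ(E,0) = ∅.
Union: {A,B,C,E}.
ε-closure gives {A,B,C,D,E}.
After 0: {A,B,C,D,E}.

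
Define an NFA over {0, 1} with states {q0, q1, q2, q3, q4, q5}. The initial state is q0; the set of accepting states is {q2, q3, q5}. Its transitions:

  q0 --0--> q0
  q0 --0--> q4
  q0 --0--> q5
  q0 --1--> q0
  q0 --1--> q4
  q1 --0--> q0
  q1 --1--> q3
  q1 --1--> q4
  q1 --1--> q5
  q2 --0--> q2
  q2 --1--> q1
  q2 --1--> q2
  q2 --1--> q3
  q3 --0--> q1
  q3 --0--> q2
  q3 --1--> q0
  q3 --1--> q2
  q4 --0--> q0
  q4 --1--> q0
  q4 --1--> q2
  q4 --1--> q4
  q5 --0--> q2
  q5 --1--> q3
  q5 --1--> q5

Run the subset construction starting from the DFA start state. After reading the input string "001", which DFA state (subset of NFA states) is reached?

Start: {q0}.
δ(q0,0) = {q0, q4, q5}.
Union: {q0, q4, q5}.
After 0: {q0, q4, q5}.
δ(q0,0) = {q0, q4, q5}; δ(q4,0) = {q0}; δ(q5,0) = {q2}.
Union: {q0, q2, q4, q5}.
After 0: {q0, q2, q4, q5}.
δ(q0,1) = {q0, q4}; δ(q2,1) = {q1, q2, q3}; δ(q4,1) = {q0, q2, q4}; δ(q5,1) = {q3, q5}.
Union: {q0, q1, q2, q3, q4, q5}.
After 1: {q0, q1, q2, q3, q4, q5}.

{q0, q1, q2, q3, q4, q5}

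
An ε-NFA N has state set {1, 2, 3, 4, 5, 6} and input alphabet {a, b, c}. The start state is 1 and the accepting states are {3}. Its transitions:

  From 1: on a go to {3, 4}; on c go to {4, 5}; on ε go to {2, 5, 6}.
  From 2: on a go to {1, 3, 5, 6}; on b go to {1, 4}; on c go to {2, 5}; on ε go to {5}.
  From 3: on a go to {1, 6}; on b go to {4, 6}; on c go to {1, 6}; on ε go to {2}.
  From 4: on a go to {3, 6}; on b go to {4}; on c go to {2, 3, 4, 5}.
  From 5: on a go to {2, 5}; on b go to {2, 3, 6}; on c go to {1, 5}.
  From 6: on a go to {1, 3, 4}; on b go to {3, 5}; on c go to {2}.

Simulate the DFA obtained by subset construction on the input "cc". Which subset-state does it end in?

Start: {1, 2, 5, 6}.
δ(1,c) = {4, 5}; δ(2,c) = {2, 5}; δ(5,c) = {1, 5}; δ(6,c) = {2}.
Union: {1, 2, 4, 5}.
ε-closure gives {1, 2, 4, 5, 6}.
After c: {1, 2, 4, 5, 6}.
δ(1,c) = {4, 5}; δ(2,c) = {2, 5}; δ(4,c) = {2, 3, 4, 5}; δ(5,c) = {1, 5}; δ(6,c) = {2}.
Union: {1, 2, 3, 4, 5}.
ε-closure gives {1, 2, 3, 4, 5, 6}.
After c: {1, 2, 3, 4, 5, 6}.

{1, 2, 3, 4, 5, 6}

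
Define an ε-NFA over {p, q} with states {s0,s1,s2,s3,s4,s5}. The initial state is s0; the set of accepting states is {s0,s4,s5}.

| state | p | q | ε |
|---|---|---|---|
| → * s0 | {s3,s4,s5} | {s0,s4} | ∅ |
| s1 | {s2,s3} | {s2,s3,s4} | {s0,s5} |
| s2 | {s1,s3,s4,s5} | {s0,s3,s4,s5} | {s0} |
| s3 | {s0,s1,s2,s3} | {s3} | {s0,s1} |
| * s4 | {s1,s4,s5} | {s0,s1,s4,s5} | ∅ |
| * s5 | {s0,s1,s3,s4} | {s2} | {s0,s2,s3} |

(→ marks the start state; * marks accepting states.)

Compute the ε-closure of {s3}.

Begin with {s3}.
s3 →ε {s0,s1}; add s0, s1.
s1 →ε {s0,s5}; add s5.
s5 →ε {s0,s2,s3}; add s2.
ε-closure = {s0,s1,s2,s3,s5}.

{s0,s1,s2,s3,s5}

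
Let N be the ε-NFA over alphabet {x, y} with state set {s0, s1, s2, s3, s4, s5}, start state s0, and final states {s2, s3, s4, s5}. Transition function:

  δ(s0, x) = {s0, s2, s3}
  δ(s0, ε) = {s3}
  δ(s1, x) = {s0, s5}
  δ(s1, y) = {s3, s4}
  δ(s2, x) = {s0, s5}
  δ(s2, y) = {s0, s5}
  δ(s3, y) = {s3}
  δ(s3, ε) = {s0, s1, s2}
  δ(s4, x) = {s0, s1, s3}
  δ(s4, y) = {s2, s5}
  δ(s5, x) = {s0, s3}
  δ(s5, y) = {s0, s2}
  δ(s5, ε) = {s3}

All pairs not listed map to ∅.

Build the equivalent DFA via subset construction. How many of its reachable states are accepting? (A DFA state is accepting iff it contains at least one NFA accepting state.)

3

Start state of the DFA: {s0, s1, s2, s3} (ε-closure of the NFA start).
{s0, s1, s2, s3} --x--> {s0, s1, s2, s3, s5}  [new]
{s0, s1, s2, s3} --y--> {s0, s1, s2, s3, s4, s5}  [new]
{s0, s1, s2, s3, s5} --x--> {s0, s1, s2, s3, s5}  [seen]
{s0, s1, s2, s3, s5} --y--> {s0, s1, s2, s3, s4, s5}  [seen]
{s0, s1, s2, s3, s4, s5} --x--> {s0, s1, s2, s3, s5}  [seen]
{s0, s1, s2, s3, s4, s5} --y--> {s0, s1, s2, s3, s4, s5}  [seen]
Reachable DFA states: {s0, s1, s2, s3}, {s0, s1, s2, s3, s5}, {s0, s1, s2, s3, s4, s5}.
Accepting DFA states (contain an NFA accepting state): {s0, s1, s2, s3}, {s0, s1, s2, s3, s5}, {s0, s1, s2, s3, s4, s5}.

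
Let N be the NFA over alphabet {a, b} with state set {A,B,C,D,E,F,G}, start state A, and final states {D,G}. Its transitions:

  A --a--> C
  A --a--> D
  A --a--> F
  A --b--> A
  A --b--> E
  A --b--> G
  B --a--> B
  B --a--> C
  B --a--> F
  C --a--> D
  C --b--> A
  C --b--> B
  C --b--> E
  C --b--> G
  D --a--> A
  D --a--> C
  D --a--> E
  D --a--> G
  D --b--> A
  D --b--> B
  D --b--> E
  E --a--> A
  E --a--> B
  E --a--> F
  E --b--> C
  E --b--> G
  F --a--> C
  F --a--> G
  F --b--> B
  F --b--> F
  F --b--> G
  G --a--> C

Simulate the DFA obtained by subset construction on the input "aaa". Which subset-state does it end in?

Start: {A}.
δ(A,a) = {C,D,F}.
Union: {C,D,F}.
After a: {C,D,F}.
δ(C,a) = {D}; δ(D,a) = {A,C,E,G}; δ(F,a) = {C,G}.
Union: {A,C,D,E,G}.
After a: {A,C,D,E,G}.
δ(A,a) = {C,D,F}; δ(C,a) = {D}; δ(D,a) = {A,C,E,G}; δ(E,a) = {A,B,F}; δ(G,a) = {C}.
Union: {A,B,C,D,E,F,G}.
After a: {A,B,C,D,E,F,G}.

{A,B,C,D,E,F,G}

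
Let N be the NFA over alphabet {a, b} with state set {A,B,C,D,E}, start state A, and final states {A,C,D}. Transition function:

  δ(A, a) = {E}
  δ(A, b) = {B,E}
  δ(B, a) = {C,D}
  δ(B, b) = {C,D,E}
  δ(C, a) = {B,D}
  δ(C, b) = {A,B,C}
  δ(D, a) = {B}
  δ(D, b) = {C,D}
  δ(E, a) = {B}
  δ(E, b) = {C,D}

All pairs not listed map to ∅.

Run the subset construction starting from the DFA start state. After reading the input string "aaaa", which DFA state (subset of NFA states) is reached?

{B,D}

Start: {A}.
δ(A,a) = {E}.
Union: {E}.
After a: {E}.
δ(E,a) = {B}.
Union: {B}.
After a: {B}.
δ(B,a) = {C,D}.
Union: {C,D}.
After a: {C,D}.
δ(C,a) = {B,D}; δ(D,a) = {B}.
Union: {B,D}.
After a: {B,D}.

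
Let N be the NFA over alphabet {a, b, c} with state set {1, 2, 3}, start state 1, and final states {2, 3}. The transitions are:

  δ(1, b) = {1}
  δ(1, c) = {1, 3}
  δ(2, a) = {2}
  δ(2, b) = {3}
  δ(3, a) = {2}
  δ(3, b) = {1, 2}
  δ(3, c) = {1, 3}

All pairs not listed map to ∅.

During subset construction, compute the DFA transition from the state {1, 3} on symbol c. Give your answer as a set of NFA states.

{1, 3}

δ(1,c) = {1, 3}; δ(3,c) = {1, 3}.
Union: {1, 3}.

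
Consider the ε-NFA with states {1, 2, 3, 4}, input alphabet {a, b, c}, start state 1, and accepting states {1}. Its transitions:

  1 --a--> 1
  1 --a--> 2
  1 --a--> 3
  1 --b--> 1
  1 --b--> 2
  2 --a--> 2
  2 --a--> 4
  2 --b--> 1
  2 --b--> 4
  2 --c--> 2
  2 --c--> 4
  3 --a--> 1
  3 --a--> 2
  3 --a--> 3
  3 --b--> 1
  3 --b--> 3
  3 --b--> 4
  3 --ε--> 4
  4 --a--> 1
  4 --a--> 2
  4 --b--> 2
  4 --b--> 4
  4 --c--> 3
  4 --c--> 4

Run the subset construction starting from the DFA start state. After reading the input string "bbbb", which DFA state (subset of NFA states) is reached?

Start: {1}.
δ(1,b) = {1, 2}.
Union: {1, 2}.
After b: {1, 2}.
δ(1,b) = {1, 2}; δ(2,b) = {1, 4}.
Union: {1, 2, 4}.
After b: {1, 2, 4}.
δ(1,b) = {1, 2}; δ(2,b) = {1, 4}; δ(4,b) = {2, 4}.
Union: {1, 2, 4}.
After b: {1, 2, 4}.
δ(1,b) = {1, 2}; δ(2,b) = {1, 4}; δ(4,b) = {2, 4}.
Union: {1, 2, 4}.
After b: {1, 2, 4}.

{1, 2, 4}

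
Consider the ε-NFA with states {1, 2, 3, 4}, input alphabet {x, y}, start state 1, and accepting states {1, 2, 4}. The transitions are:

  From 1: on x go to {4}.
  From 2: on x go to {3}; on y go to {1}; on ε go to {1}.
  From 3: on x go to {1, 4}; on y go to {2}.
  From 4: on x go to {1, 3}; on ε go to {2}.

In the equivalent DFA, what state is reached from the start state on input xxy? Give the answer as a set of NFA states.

Start: {1}.
δ(1,x) = {4}.
Union: {4}.
ε-closure gives {1, 2, 4}.
After x: {1, 2, 4}.
δ(1,x) = {4}; δ(2,x) = {3}; δ(4,x) = {1, 3}.
Union: {1, 3, 4}.
ε-closure gives {1, 2, 3, 4}.
After x: {1, 2, 3, 4}.
δ(1,y) = ∅; δ(2,y) = {1}; δ(3,y) = {2}; δ(4,y) = ∅.
Union: {1, 2}.
After y: {1, 2}.

{1, 2}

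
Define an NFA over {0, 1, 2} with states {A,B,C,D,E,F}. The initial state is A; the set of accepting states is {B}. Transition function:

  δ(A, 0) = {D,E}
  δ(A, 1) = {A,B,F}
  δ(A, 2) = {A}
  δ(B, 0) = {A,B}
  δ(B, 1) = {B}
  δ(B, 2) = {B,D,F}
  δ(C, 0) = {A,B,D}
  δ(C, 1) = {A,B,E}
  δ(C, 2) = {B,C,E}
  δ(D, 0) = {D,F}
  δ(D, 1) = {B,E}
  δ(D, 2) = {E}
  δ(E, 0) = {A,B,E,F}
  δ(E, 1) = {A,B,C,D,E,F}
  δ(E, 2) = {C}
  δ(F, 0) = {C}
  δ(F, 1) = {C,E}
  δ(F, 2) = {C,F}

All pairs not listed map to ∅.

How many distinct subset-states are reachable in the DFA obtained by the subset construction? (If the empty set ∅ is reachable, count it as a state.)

11

Start state of the DFA: {A}.
{A} --0--> {D,E}  [new]
{A} --1--> {A,B,F}  [new]
{A} --2--> {A}  [seen]
{D,E} --0--> {A,B,D,E,F}  [new]
{D,E} --1--> {A,B,C,D,E,F}  [new]
{D,E} --2--> {C,E}  [new]
{A,B,F} --0--> {A,B,C,D,E}  [new]
{A,B,F} --1--> {A,B,C,E,F}  [new]
{A,B,F} --2--> {A,B,C,D,F}  [new]
{A,B,D,E,F} --0--> {A,B,C,D,E,F}  [seen]
{A,B,D,E,F} --1--> {A,B,C,D,E,F}  [seen]
{A,B,D,E,F} --2--> {A,B,C,D,E,F}  [seen]
{A,B,C,D,E,F} --0--> {A,B,C,D,E,F}  [seen]
{A,B,C,D,E,F} --1--> {A,B,C,D,E,F}  [seen]
{A,B,C,D,E,F} --2--> {A,B,C,D,E,F}  [seen]
{C,E} --0--> {A,B,D,E,F}  [seen]
{C,E} --1--> {A,B,C,D,E,F}  [seen]
{C,E} --2--> {B,C,E}  [new]
{A,B,C,D,E} --0--> {A,B,D,E,F}  [seen]
{A,B,C,D,E} --1--> {A,B,C,D,E,F}  [seen]
{A,B,C,D,E} --2--> {A,B,C,D,E,F}  [seen]
{A,B,C,E,F} --0--> {A,B,C,D,E,F}  [seen]
{A,B,C,E,F} --1--> {A,B,C,D,E,F}  [seen]
{A,B,C,E,F} --2--> {A,B,C,D,E,F}  [seen]
{A,B,C,D,F} --0--> {A,B,C,D,E,F}  [seen]
{A,B,C,D,F} --1--> {A,B,C,E,F}  [seen]
{A,B,C,D,F} --2--> {A,B,C,D,E,F}  [seen]
{B,C,E} --0--> {A,B,D,E,F}  [seen]
{B,C,E} --1--> {A,B,C,D,E,F}  [seen]
{B,C,E} --2--> {B,C,D,E,F}  [new]
{B,C,D,E,F} --0--> {A,B,C,D,E,F}  [seen]
{B,C,D,E,F} --1--> {A,B,C,D,E,F}  [seen]
{B,C,D,E,F} --2--> {B,C,D,E,F}  [seen]
Reachable DFA states: {A}, {D,E}, {A,B,F}, {A,B,D,E,F}, {A,B,C,D,E,F}, {C,E}, {A,B,C,D,E}, {A,B,C,E,F}, {A,B,C,D,F}, {B,C,E}, {B,C,D,E,F}.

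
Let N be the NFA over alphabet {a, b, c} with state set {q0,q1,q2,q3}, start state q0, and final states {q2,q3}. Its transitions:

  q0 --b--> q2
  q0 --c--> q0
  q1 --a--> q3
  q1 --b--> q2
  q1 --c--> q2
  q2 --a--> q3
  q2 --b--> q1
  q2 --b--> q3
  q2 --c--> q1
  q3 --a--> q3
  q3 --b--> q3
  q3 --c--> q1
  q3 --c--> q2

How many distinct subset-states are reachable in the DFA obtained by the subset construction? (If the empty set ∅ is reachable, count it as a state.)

Start state of the DFA: {q0}.
{q0} --a--> ∅  [new]
{q0} --b--> {q2}  [new]
{q0} --c--> {q0}  [seen]
∅ --a--> ∅  [seen]
∅ --b--> ∅  [seen]
∅ --c--> ∅  [seen]
{q2} --a--> {q3}  [new]
{q2} --b--> {q1,q3}  [new]
{q2} --c--> {q1}  [new]
{q3} --a--> {q3}  [seen]
{q3} --b--> {q3}  [seen]
{q3} --c--> {q1,q2}  [new]
{q1,q3} --a--> {q3}  [seen]
{q1,q3} --b--> {q2,q3}  [new]
{q1,q3} --c--> {q1,q2}  [seen]
{q1} --a--> {q3}  [seen]
{q1} --b--> {q2}  [seen]
{q1} --c--> {q2}  [seen]
{q1,q2} --a--> {q3}  [seen]
{q1,q2} --b--> {q1,q2,q3}  [new]
{q1,q2} --c--> {q1,q2}  [seen]
{q2,q3} --a--> {q3}  [seen]
{q2,q3} --b--> {q1,q3}  [seen]
{q2,q3} --c--> {q1,q2}  [seen]
{q1,q2,q3} --a--> {q3}  [seen]
{q1,q2,q3} --b--> {q1,q2,q3}  [seen]
{q1,q2,q3} --c--> {q1,q2}  [seen]
Reachable DFA states: {q0}, ∅, {q2}, {q3}, {q1,q3}, {q1}, {q1,q2}, {q2,q3}, {q1,q2,q3}.

9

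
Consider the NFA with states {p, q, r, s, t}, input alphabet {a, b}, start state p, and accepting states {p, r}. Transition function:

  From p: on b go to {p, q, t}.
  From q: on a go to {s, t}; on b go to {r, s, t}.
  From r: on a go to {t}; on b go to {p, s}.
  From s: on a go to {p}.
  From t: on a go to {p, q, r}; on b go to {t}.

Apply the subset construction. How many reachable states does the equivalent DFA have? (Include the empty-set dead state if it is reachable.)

Start state of the DFA: {p}.
{p} --a--> ∅  [new]
{p} --b--> {p, q, t}  [new]
∅ --a--> ∅  [seen]
∅ --b--> ∅  [seen]
{p, q, t} --a--> {p, q, r, s, t}  [new]
{p, q, t} --b--> {p, q, r, s, t}  [seen]
{p, q, r, s, t} --a--> {p, q, r, s, t}  [seen]
{p, q, r, s, t} --b--> {p, q, r, s, t}  [seen]
Reachable DFA states: {p}, ∅, {p, q, t}, {p, q, r, s, t}.

4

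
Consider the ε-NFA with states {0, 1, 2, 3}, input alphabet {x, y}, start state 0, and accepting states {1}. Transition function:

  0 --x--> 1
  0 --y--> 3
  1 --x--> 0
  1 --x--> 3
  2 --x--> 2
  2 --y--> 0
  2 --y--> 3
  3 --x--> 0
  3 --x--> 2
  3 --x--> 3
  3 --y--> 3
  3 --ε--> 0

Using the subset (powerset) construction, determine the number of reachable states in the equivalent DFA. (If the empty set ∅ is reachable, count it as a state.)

5

Start state of the DFA: {0} (ε-closure of the NFA start).
{0} --x--> {1}  [new]
{0} --y--> {0, 3}  [new]
{1} --x--> {0, 3}  [seen]
{1} --y--> ∅  [new]
{0, 3} --x--> {0, 1, 2, 3}  [new]
{0, 3} --y--> {0, 3}  [seen]
∅ --x--> ∅  [seen]
∅ --y--> ∅  [seen]
{0, 1, 2, 3} --x--> {0, 1, 2, 3}  [seen]
{0, 1, 2, 3} --y--> {0, 3}  [seen]
Reachable DFA states: {0}, {1}, {0, 3}, ∅, {0, 1, 2, 3}.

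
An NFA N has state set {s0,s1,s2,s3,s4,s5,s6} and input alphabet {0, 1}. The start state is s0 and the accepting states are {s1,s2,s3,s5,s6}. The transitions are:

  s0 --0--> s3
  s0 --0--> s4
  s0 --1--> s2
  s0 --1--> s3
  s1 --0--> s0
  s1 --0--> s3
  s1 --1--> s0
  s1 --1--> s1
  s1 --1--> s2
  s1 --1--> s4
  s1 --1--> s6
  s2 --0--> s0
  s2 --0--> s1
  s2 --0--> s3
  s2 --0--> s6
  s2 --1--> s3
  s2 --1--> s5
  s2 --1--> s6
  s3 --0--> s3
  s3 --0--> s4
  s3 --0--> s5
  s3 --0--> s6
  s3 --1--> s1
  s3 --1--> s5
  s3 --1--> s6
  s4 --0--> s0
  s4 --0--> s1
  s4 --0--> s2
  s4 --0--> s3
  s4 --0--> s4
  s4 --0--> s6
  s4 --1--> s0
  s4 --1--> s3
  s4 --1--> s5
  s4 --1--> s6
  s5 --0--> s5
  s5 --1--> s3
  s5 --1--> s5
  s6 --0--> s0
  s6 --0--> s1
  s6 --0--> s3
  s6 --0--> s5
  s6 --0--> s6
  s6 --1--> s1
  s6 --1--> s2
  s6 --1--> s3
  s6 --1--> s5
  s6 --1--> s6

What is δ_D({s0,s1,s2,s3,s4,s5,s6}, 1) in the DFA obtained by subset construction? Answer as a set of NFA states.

δ(s0,1) = {s2,s3}; δ(s1,1) = {s0,s1,s2,s4,s6}; δ(s2,1) = {s3,s5,s6}; δ(s3,1) = {s1,s5,s6}; δ(s4,1) = {s0,s3,s5,s6}; δ(s5,1) = {s3,s5}; δ(s6,1) = {s1,s2,s3,s5,s6}.
Union: {s0,s1,s2,s3,s4,s5,s6}.

{s0,s1,s2,s3,s4,s5,s6}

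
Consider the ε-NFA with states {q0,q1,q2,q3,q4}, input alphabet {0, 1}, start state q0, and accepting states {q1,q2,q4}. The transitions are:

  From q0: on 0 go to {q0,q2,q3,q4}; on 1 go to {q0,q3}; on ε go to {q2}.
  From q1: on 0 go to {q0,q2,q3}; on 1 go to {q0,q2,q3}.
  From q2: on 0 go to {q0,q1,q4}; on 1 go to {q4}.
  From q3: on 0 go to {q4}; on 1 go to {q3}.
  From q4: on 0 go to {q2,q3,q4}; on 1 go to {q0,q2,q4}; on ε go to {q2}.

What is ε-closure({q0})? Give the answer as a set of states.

{q0,q2}

Begin with {q0}.
q0 →ε {q2}; add q2.
ε-closure = {q0,q2}.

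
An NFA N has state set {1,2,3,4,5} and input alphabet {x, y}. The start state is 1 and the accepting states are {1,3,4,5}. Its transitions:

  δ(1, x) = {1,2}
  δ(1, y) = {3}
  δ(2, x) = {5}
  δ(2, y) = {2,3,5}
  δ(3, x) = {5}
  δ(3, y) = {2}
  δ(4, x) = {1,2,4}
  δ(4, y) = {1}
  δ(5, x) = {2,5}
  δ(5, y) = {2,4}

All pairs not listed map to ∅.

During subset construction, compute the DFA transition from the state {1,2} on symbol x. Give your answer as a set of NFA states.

δ(1,x) = {1,2}; δ(2,x) = {5}.
Union: {1,2,5}.

{1,2,5}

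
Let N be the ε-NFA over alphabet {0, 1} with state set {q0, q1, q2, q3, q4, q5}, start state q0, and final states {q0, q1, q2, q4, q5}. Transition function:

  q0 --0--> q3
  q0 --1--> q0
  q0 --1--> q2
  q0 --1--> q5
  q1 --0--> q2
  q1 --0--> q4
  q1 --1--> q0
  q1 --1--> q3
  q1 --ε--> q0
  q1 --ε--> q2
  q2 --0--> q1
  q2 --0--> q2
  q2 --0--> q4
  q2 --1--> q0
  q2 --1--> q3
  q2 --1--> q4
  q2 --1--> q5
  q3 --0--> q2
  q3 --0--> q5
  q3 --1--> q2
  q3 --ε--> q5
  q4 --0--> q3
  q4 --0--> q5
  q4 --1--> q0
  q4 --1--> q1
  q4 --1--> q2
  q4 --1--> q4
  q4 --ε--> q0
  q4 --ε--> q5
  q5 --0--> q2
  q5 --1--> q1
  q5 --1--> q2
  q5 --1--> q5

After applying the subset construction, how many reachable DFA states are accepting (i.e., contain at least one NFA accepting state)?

Start state of the DFA: {q0} (ε-closure of the NFA start).
{q0} --0--> {q3, q5}  [new]
{q0} --1--> {q0, q2, q5}  [new]
{q3, q5} --0--> {q2, q5}  [new]
{q3, q5} --1--> {q0, q1, q2, q5}  [new]
{q0, q2, q5} --0--> {q0, q1, q2, q3, q4, q5}  [new]
{q0, q2, q5} --1--> {q0, q1, q2, q3, q4, q5}  [seen]
{q2, q5} --0--> {q0, q1, q2, q4, q5}  [new]
{q2, q5} --1--> {q0, q1, q2, q3, q4, q5}  [seen]
{q0, q1, q2, q5} --0--> {q0, q1, q2, q3, q4, q5}  [seen]
{q0, q1, q2, q5} --1--> {q0, q1, q2, q3, q4, q5}  [seen]
{q0, q1, q2, q3, q4, q5} --0--> {q0, q1, q2, q3, q4, q5}  [seen]
{q0, q1, q2, q3, q4, q5} --1--> {q0, q1, q2, q3, q4, q5}  [seen]
{q0, q1, q2, q4, q5} --0--> {q0, q1, q2, q3, q4, q5}  [seen]
{q0, q1, q2, q4, q5} --1--> {q0, q1, q2, q3, q4, q5}  [seen]
Reachable DFA states: {q0}, {q3, q5}, {q0, q2, q5}, {q2, q5}, {q0, q1, q2, q5}, {q0, q1, q2, q3, q4, q5}, {q0, q1, q2, q4, q5}.
Accepting DFA states (contain an NFA accepting state): {q0}, {q3, q5}, {q0, q2, q5}, {q2, q5}, {q0, q1, q2, q5}, {q0, q1, q2, q3, q4, q5}, {q0, q1, q2, q4, q5}.

7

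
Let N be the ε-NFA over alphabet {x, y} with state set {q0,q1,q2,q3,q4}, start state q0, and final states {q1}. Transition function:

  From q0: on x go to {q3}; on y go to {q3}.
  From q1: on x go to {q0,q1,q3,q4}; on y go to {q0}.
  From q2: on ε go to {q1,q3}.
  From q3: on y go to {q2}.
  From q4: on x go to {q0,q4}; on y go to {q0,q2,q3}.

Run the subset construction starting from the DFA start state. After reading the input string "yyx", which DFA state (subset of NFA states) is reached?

Start: {q0}.
δ(q0,y) = {q3}.
Union: {q3}.
After y: {q3}.
δ(q3,y) = {q2}.
Union: {q2}.
ε-closure gives {q1,q2,q3}.
After y: {q1,q2,q3}.
δ(q1,x) = {q0,q1,q3,q4}; δ(q2,x) = ∅; δ(q3,x) = ∅.
Union: {q0,q1,q3,q4}.
After x: {q0,q1,q3,q4}.

{q0,q1,q3,q4}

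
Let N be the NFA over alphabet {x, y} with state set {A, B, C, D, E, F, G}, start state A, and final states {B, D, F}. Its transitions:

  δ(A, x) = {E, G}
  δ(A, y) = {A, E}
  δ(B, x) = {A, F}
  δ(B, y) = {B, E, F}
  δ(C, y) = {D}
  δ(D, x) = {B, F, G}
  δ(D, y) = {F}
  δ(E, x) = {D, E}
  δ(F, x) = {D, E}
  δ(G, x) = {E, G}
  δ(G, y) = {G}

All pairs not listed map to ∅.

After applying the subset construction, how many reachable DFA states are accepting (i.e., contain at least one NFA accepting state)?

8

Start state of the DFA: {A}.
{A} --x--> {E, G}  [new]
{A} --y--> {A, E}  [new]
{E, G} --x--> {D, E, G}  [new]
{E, G} --y--> {G}  [new]
{A, E} --x--> {D, E, G}  [seen]
{A, E} --y--> {A, E}  [seen]
{D, E, G} --x--> {B, D, E, F, G}  [new]
{D, E, G} --y--> {F, G}  [new]
{G} --x--> {E, G}  [seen]
{G} --y--> {G}  [seen]
{B, D, E, F, G} --x--> {A, B, D, E, F, G}  [new]
{B, D, E, F, G} --y--> {B, E, F, G}  [new]
{F, G} --x--> {D, E, G}  [seen]
{F, G} --y--> {G}  [seen]
{A, B, D, E, F, G} --x--> {A, B, D, E, F, G}  [seen]
{A, B, D, E, F, G} --y--> {A, B, E, F, G}  [new]
{B, E, F, G} --x--> {A, D, E, F, G}  [new]
{B, E, F, G} --y--> {B, E, F, G}  [seen]
{A, B, E, F, G} --x--> {A, D, E, F, G}  [seen]
{A, B, E, F, G} --y--> {A, B, E, F, G}  [seen]
{A, D, E, F, G} --x--> {B, D, E, F, G}  [seen]
{A, D, E, F, G} --y--> {A, E, F, G}  [new]
{A, E, F, G} --x--> {D, E, G}  [seen]
{A, E, F, G} --y--> {A, E, G}  [new]
{A, E, G} --x--> {D, E, G}  [seen]
{A, E, G} --y--> {A, E, G}  [seen]
Reachable DFA states: {A}, {E, G}, {A, E}, {D, E, G}, {G}, {B, D, E, F, G}, {F, G}, {A, B, D, E, F, G}, {B, E, F, G}, {A, B, E, F, G}, {A, D, E, F, G}, {A, E, F, G}, {A, E, G}.
Accepting DFA states (contain an NFA accepting state): {D, E, G}, {B, D, E, F, G}, {F, G}, {A, B, D, E, F, G}, {B, E, F, G}, {A, B, E, F, G}, {A, D, E, F, G}, {A, E, F, G}.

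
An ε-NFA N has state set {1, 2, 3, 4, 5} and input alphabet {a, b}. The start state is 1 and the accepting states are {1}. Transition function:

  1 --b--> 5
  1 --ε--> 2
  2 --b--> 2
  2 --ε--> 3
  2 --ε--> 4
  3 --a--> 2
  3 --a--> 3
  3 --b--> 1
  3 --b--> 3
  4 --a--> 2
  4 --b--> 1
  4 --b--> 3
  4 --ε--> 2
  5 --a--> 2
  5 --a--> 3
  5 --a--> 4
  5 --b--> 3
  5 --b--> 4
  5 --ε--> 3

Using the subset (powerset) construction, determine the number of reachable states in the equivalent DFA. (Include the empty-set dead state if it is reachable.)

Start state of the DFA: {1, 2, 3, 4} (ε-closure of the NFA start).
{1, 2, 3, 4} --a--> {2, 3, 4}  [new]
{1, 2, 3, 4} --b--> {1, 2, 3, 4, 5}  [new]
{2, 3, 4} --a--> {2, 3, 4}  [seen]
{2, 3, 4} --b--> {1, 2, 3, 4}  [seen]
{1, 2, 3, 4, 5} --a--> {2, 3, 4}  [seen]
{1, 2, 3, 4, 5} --b--> {1, 2, 3, 4, 5}  [seen]
Reachable DFA states: {1, 2, 3, 4}, {2, 3, 4}, {1, 2, 3, 4, 5}.

3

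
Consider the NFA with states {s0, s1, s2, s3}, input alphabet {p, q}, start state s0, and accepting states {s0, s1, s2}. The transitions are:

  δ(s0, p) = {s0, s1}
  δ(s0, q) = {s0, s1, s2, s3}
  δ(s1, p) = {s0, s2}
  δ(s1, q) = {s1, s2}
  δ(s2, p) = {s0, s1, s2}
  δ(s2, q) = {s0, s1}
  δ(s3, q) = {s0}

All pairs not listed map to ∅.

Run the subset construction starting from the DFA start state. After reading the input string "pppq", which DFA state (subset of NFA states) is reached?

Start: {s0}.
δ(s0,p) = {s0, s1}.
Union: {s0, s1}.
After p: {s0, s1}.
δ(s0,p) = {s0, s1}; δ(s1,p) = {s0, s2}.
Union: {s0, s1, s2}.
After p: {s0, s1, s2}.
δ(s0,p) = {s0, s1}; δ(s1,p) = {s0, s2}; δ(s2,p) = {s0, s1, s2}.
Union: {s0, s1, s2}.
After p: {s0, s1, s2}.
δ(s0,q) = {s0, s1, s2, s3}; δ(s1,q) = {s1, s2}; δ(s2,q) = {s0, s1}.
Union: {s0, s1, s2, s3}.
After q: {s0, s1, s2, s3}.

{s0, s1, s2, s3}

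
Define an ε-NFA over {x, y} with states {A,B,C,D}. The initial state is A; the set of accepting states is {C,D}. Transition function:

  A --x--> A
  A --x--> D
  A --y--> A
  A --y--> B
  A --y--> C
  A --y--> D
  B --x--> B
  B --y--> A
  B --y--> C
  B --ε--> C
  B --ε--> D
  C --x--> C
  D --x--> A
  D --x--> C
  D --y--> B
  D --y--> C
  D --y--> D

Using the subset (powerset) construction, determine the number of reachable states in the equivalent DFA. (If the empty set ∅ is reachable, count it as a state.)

Start state of the DFA: {A} (ε-closure of the NFA start).
{A} --x--> {A,D}  [new]
{A} --y--> {A,B,C,D}  [new]
{A,D} --x--> {A,C,D}  [new]
{A,D} --y--> {A,B,C,D}  [seen]
{A,B,C,D} --x--> {A,B,C,D}  [seen]
{A,B,C,D} --y--> {A,B,C,D}  [seen]
{A,C,D} --x--> {A,C,D}  [seen]
{A,C,D} --y--> {A,B,C,D}  [seen]
Reachable DFA states: {A}, {A,D}, {A,B,C,D}, {A,C,D}.

4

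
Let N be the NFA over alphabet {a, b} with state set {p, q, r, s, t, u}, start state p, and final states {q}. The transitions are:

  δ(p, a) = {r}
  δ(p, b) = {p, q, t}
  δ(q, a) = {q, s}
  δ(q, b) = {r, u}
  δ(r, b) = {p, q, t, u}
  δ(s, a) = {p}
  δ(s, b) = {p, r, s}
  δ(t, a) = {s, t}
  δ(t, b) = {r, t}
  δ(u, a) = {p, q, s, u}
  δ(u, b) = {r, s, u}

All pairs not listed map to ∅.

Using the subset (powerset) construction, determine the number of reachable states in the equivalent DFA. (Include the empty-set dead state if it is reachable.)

10

Start state of the DFA: {p}.
{p} --a--> {r}  [new]
{p} --b--> {p, q, t}  [new]
{r} --a--> ∅  [new]
{r} --b--> {p, q, t, u}  [new]
{p, q, t} --a--> {q, r, s, t}  [new]
{p, q, t} --b--> {p, q, r, t, u}  [new]
∅ --a--> ∅  [seen]
∅ --b--> ∅  [seen]
{p, q, t, u} --a--> {p, q, r, s, t, u}  [new]
{p, q, t, u} --b--> {p, q, r, s, t, u}  [seen]
{q, r, s, t} --a--> {p, q, s, t}  [new]
{q, r, s, t} --b--> {p, q, r, s, t, u}  [seen]
{p, q, r, t, u} --a--> {p, q, r, s, t, u}  [seen]
{p, q, r, t, u} --b--> {p, q, r, s, t, u}  [seen]
{p, q, r, s, t, u} --a--> {p, q, r, s, t, u}  [seen]
{p, q, r, s, t, u} --b--> {p, q, r, s, t, u}  [seen]
{p, q, s, t} --a--> {p, q, r, s, t}  [new]
{p, q, s, t} --b--> {p, q, r, s, t, u}  [seen]
{p, q, r, s, t} --a--> {p, q, r, s, t}  [seen]
{p, q, r, s, t} --b--> {p, q, r, s, t, u}  [seen]
Reachable DFA states: {p}, {r}, {p, q, t}, ∅, {p, q, t, u}, {q, r, s, t}, {p, q, r, t, u}, {p, q, r, s, t, u}, {p, q, s, t}, {p, q, r, s, t}.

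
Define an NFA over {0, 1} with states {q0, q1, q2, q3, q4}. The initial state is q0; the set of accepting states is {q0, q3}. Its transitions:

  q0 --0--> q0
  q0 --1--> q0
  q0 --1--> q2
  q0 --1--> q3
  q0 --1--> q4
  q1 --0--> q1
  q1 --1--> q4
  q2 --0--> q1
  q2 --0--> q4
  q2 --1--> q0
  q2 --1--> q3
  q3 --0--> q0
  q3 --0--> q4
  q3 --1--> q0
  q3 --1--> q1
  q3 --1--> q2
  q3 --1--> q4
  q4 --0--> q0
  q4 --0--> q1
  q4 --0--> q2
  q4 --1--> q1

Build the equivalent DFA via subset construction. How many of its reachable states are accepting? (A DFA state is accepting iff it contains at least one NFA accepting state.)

4

Start state of the DFA: {q0}.
{q0} --0--> {q0}  [seen]
{q0} --1--> {q0, q2, q3, q4}  [new]
{q0, q2, q3, q4} --0--> {q0, q1, q2, q4}  [new]
{q0, q2, q3, q4} --1--> {q0, q1, q2, q3, q4}  [new]
{q0, q1, q2, q4} --0--> {q0, q1, q2, q4}  [seen]
{q0, q1, q2, q4} --1--> {q0, q1, q2, q3, q4}  [seen]
{q0, q1, q2, q3, q4} --0--> {q0, q1, q2, q4}  [seen]
{q0, q1, q2, q3, q4} --1--> {q0, q1, q2, q3, q4}  [seen]
Reachable DFA states: {q0}, {q0, q2, q3, q4}, {q0, q1, q2, q4}, {q0, q1, q2, q3, q4}.
Accepting DFA states (contain an NFA accepting state): {q0}, {q0, q2, q3, q4}, {q0, q1, q2, q4}, {q0, q1, q2, q3, q4}.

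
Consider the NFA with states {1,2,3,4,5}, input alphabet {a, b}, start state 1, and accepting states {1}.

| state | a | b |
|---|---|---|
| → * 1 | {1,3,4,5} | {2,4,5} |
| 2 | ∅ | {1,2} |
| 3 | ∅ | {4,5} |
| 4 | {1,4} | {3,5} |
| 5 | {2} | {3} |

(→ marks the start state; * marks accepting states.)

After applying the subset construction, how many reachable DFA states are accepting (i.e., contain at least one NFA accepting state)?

Start state of the DFA: {1}.
{1} --a--> {1,3,4,5}  [new]
{1} --b--> {2,4,5}  [new]
{1,3,4,5} --a--> {1,2,3,4,5}  [new]
{1,3,4,5} --b--> {2,3,4,5}  [new]
{2,4,5} --a--> {1,2,4}  [new]
{2,4,5} --b--> {1,2,3,5}  [new]
{1,2,3,4,5} --a--> {1,2,3,4,5}  [seen]
{1,2,3,4,5} --b--> {1,2,3,4,5}  [seen]
{2,3,4,5} --a--> {1,2,4}  [seen]
{2,3,4,5} --b--> {1,2,3,4,5}  [seen]
{1,2,4} --a--> {1,3,4,5}  [seen]
{1,2,4} --b--> {1,2,3,4,5}  [seen]
{1,2,3,5} --a--> {1,2,3,4,5}  [seen]
{1,2,3,5} --b--> {1,2,3,4,5}  [seen]
Reachable DFA states: {1}, {1,3,4,5}, {2,4,5}, {1,2,3,4,5}, {2,3,4,5}, {1,2,4}, {1,2,3,5}.
Accepting DFA states (contain an NFA accepting state): {1}, {1,3,4,5}, {1,2,3,4,5}, {1,2,4}, {1,2,3,5}.

5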